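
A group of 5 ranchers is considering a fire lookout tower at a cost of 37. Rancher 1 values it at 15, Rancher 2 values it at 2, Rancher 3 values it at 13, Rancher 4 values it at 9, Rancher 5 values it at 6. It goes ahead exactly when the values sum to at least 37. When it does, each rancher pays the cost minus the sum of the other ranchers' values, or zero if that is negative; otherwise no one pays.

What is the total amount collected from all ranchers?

Total value 45 ≥ cost 37, so it is built.
Rancher 1: others sum to 30; max(0, 37 - 30) = 7.
Rancher 2: others sum to 43; max(0, 37 - 43) = 0.
Rancher 3: others sum to 32; max(0, 37 - 32) = 5.
Rancher 4: others sum to 36; max(0, 37 - 36) = 1.
Rancher 5: others sum to 39; max(0, 37 - 39) = 0.
Total collected = 7 + 0 + 5 + 1 + 0 = 13.

13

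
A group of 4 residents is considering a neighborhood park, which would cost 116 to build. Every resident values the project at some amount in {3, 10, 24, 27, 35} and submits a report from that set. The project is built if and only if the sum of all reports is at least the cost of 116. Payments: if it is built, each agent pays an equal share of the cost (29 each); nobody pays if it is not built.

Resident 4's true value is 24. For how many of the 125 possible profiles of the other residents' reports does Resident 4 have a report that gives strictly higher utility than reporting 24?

7

Others report (24, 35, 35): truth gives -5; report 3 gives 0 > -5. Violating.
Others report (27, 35, 35): truth gives -5; report 3 gives 0 > -5. Violating.
Others report (35, 24, 35): truth gives -5; report 3 gives 0 > -5. Violating.
Others report (35, 27, 35): truth gives -5; report 3 gives 0 > -5. Violating.
Others report (3, 3, 3): truth gives 0; no alternative beats it.
Others report (3, 3, 10): truth gives 0; no alternative beats it.
(Checking all 125 profiles: 7 have a profitable deviation, 118 do not.)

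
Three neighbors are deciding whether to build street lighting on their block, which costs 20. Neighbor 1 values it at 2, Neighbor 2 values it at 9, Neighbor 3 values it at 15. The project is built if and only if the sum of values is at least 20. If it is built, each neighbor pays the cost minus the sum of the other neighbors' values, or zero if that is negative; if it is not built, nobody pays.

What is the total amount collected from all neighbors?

12

Total value 26 ≥ cost 20, so it is built.
Neighbor 1: others sum to 24; max(0, 20 - 24) = 0.
Neighbor 2: others sum to 17; max(0, 20 - 17) = 3.
Neighbor 3: others sum to 11; max(0, 20 - 11) = 9.
Total collected = 0 + 3 + 9 = 12.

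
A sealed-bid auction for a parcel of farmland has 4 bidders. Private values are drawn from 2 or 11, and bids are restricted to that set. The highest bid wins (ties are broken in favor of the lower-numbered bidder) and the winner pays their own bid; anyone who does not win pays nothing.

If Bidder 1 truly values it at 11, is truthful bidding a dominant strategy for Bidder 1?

No

Consider the case where Bidder 2 bids 2, Bidder 3 bids 2 and Bidder 4 bids 2.
Truthful bid 11: wins, pays 11, utility 11 - 11 = 0.
Bid 2 instead: wins, pays 2, utility 11 - 2 = 9.
Since 9 > 0, bidding 2 is strictly better here, so truthful bidding is not dominant.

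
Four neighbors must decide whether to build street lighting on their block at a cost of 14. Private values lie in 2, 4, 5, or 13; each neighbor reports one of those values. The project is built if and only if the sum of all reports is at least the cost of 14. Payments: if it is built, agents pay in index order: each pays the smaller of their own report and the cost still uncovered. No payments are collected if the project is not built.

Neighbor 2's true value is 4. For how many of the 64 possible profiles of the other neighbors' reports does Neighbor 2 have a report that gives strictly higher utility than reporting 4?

Others report (2, 2, 13): truth gives 0; report 2 gives 2 > 0. Violating.
Others report (2, 4, 13): truth gives 0; report 2 gives 2 > 0. Violating.
Others report (2, 5, 5): truth gives 0; report 2 gives 2 > 0. Violating.
Others report (2, 5, 13): truth gives 0; report 2 gives 2 > 0. Violating.
Others report (2, 2, 2): truth gives 0; no alternative beats it.
Others report (2, 2, 4): truth gives 0; no alternative beats it.
(Checking all 64 profiles: 32 have a profitable deviation, 32 do not.)

32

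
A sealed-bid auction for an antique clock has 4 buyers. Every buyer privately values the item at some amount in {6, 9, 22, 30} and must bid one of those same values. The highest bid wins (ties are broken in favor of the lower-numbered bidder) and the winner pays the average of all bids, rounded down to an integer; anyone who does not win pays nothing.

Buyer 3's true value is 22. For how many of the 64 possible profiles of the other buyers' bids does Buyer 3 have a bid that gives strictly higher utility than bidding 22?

20

Others bid (6, 6, 6): truth gives 12; bid 9 gives 16 > 12. Violating.
Others bid (6, 6, 9): truth gives 12; bid 9 gives 15 > 12. Violating.
Others bid (6, 6, 30): truth gives 0; bid 30 gives 4 > 0. Violating.
Others bid (6, 9, 30): truth gives 0; bid 30 gives 4 > 0. Violating.
Others bid (6, 6, 22): truth gives 8; no alternative beats it.
Others bid (6, 9, 6): truth gives 12; no alternative beats it.
(Checking all 64 profiles: 20 have a profitable deviation, 44 do not.)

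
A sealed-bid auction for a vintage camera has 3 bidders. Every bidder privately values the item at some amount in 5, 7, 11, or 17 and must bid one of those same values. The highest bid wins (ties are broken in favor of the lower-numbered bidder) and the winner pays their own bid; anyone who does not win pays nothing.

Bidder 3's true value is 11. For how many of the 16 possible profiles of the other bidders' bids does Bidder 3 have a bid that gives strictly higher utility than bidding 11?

1

Others bid (5, 5): truth gives 0; bid 7 gives 4 > 0. Violating.
Others bid (5, 7): truth gives 0; no alternative beats it.
Others bid (5, 11): truth gives 0; no alternative beats it.
(Checking all 16 profiles: 1 has a profitable deviation, 15 do not.)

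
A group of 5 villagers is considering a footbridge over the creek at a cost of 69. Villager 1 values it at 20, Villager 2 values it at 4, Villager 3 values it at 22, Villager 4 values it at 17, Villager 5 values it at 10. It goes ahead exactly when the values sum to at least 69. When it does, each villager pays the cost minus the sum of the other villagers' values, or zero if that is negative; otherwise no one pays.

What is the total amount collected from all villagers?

Total value 73 ≥ cost 69, so it is built.
Villager 1: others sum to 53; max(0, 69 - 53) = 16.
Villager 2: others sum to 69; max(0, 69 - 69) = 0.
Villager 3: others sum to 51; max(0, 69 - 51) = 18.
Villager 4: others sum to 56; max(0, 69 - 56) = 13.
Villager 5: others sum to 63; max(0, 69 - 63) = 6.
Total collected = 16 + 0 + 18 + 13 + 6 = 53.

53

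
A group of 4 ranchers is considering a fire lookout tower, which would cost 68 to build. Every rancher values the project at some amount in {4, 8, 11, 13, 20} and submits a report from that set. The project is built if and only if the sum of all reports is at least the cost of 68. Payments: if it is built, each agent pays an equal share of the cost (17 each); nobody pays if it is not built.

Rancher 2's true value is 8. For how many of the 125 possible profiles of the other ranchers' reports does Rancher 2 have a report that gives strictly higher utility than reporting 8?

Others report (20, 20, 20): truth gives -9; report 4 gives 0 > -9. Violating.
Others report (4, 4, 4): truth gives 0; no alternative beats it.
Others report (4, 4, 8): truth gives 0; no alternative beats it.
(Checking all 125 profiles: 1 has a profitable deviation, 124 do not.)

1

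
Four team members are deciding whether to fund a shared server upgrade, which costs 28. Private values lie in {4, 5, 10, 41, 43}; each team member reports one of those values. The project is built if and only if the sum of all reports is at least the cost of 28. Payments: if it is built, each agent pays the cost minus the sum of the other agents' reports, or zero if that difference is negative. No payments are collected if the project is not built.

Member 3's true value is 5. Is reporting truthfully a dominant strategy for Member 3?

Yes

Check each profile of the others' reports and compare truth against every alternative report.
Others report (4, 4, 41): truth gives 5, best alternative gives 5.
Others report (4, 4, 43): truth gives 5, best alternative gives 5.
Others report (4, 5, 41): truth gives 5, best alternative gives 5.
Others report (4, 5, 43): truth gives 5, best alternative gives 5.
Others report (4, 10, 41): truth gives 5, best alternative gives 5.
Others report (4, 10, 43): truth gives 5, best alternative gives 5.
(Remaining 119 profiles checked similarly; truth is weakly best in each.)
In every case the truthful report is at least as good as any alternative, so it is a dominant strategy.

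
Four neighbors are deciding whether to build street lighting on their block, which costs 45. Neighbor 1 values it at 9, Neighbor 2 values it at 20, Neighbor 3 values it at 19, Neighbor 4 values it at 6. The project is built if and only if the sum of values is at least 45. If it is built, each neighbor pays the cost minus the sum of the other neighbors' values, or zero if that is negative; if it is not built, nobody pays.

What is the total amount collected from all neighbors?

Total value 54 ≥ cost 45, so it is built.
Neighbor 1: others sum to 45; max(0, 45 - 45) = 0.
Neighbor 2: others sum to 34; max(0, 45 - 34) = 11.
Neighbor 3: others sum to 35; max(0, 45 - 35) = 10.
Neighbor 4: others sum to 48; max(0, 45 - 48) = 0.
Total collected = 0 + 11 + 10 + 0 = 21.

21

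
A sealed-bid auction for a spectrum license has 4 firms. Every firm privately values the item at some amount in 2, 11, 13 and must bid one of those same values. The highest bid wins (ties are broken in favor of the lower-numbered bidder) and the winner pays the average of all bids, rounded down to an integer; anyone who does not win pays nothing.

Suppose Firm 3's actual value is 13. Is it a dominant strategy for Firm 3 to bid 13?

Consider the case where Firm 1 bids 2, Firm 2 bids 2 and Firm 4 bids 11.
Truthful bid 13: wins, pays 7, utility 13 - 7 = 6.
Bid 11 instead: wins, pays 6, utility 13 - 6 = 7.
Since 7 > 6, bidding 11 is strictly better here, so truthful bidding is not dominant.

No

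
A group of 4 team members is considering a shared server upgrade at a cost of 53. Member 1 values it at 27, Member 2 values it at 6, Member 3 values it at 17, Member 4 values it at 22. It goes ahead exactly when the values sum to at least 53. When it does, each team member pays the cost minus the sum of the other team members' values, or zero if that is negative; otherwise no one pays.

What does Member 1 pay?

Total value 72 ≥ cost 53, so the project is built.
The other team members' values sum to 45.
Cost minus that sum is 53 - 45 = 8.

8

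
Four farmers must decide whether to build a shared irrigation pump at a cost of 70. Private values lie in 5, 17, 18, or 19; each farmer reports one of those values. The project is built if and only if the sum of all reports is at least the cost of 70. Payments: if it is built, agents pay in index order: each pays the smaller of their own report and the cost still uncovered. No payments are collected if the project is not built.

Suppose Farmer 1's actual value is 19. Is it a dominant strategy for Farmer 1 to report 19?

No

Consider the case where Farmer 2 reports 17, Farmer 3 reports 17 and Farmer 4 reports 18.
Truthful report 19: project built, pays 19, utility 19 - 19 = 0.
Report 18 instead: project built, pays 18, utility 19 - 18 = 1.
Since 1 > 0, reporting 18 is strictly better here, so truthful reporting is not dominant.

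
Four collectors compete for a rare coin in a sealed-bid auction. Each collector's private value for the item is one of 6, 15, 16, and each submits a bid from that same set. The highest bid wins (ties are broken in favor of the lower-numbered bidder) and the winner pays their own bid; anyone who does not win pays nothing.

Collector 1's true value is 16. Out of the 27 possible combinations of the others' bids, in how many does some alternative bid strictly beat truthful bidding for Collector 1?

Others bid (6, 6, 6): truth gives 0; bid 6 gives 10 > 0. Violating.
Others bid (6, 6, 15): truth gives 0; bid 15 gives 1 > 0. Violating.
Others bid (6, 15, 6): truth gives 0; bid 15 gives 1 > 0. Violating.
Others bid (6, 15, 15): truth gives 0; bid 15 gives 1 > 0. Violating.
Others bid (6, 6, 16): truth gives 0; no alternative beats it.
Others bid (6, 15, 16): truth gives 0; no alternative beats it.
(Checking all 27 profiles: 8 have a profitable deviation, 19 do not.)

8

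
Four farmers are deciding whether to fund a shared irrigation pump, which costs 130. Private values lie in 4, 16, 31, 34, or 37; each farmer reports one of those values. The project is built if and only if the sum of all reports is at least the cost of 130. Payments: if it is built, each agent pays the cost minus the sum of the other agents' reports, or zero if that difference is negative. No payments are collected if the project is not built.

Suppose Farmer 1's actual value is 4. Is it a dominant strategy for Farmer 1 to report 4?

Check each profile of the others' reports and compare truth against every alternative report.
Others report (4, 4, 4): truth gives 0, best alternative gives 0.
Others report (4, 4, 16): truth gives 0, best alternative gives 0.
Others report (4, 4, 31): truth gives 0, best alternative gives 0.
Others report (4, 4, 34): truth gives 0, best alternative gives 0.
Others report (4, 4, 37): truth gives 0, best alternative gives 0.
Others report (4, 16, 4): truth gives 0, best alternative gives 0.
(Remaining 119 profiles checked similarly; truth is weakly best in each.)
In every case the truthful report is at least as good as any alternative, so it is a dominant strategy.

Yes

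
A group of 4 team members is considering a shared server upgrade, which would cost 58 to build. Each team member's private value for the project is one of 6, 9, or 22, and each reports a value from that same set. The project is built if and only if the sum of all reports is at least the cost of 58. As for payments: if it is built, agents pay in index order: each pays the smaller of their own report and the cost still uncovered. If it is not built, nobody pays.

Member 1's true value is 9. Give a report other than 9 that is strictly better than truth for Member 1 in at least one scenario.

Suppose Member 2 reports 9, Member 3 reports 22 and Member 4 reports 22.
Report 9: project built, pays 9, utility 9 - 9 = 0.
Report 6: project built, pays 6, utility 9 - 6 = 3.
So reporting 6 beats truth here (3 > 0).

6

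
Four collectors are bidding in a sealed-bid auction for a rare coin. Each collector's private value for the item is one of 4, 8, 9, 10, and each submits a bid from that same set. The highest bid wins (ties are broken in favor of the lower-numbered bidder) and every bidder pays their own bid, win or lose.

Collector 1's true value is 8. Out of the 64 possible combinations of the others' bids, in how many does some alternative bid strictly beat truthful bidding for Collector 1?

57

Others bid (4, 4, 4): truth gives 0; bid 4 gives 4 > 0. Violating.
Others bid (4, 4, 9): truth gives -8; bid 9 gives -1 > -8. Violating.
Others bid (4, 4, 10): truth gives -8; bid 10 gives -2 > -8. Violating.
Others bid (4, 8, 9): truth gives -8; bid 9 gives -1 > -8. Violating.
Others bid (4, 4, 8): truth gives 0; no alternative beats it.
Others bid (4, 8, 4): truth gives 0; no alternative beats it.
(Checking all 64 profiles: 57 have a profitable deviation, 7 do not.)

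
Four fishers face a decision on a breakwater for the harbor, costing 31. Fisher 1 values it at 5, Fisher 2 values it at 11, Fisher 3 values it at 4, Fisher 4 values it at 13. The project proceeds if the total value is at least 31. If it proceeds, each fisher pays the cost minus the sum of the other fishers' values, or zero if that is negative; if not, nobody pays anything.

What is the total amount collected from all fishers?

Total value 33 ≥ cost 31, so it is built.
Fisher 1: others sum to 28; max(0, 31 - 28) = 3.
Fisher 2: others sum to 22; max(0, 31 - 22) = 9.
Fisher 3: others sum to 29; max(0, 31 - 29) = 2.
Fisher 4: others sum to 20; max(0, 31 - 20) = 11.
Total collected = 3 + 9 + 2 + 11 = 25.

25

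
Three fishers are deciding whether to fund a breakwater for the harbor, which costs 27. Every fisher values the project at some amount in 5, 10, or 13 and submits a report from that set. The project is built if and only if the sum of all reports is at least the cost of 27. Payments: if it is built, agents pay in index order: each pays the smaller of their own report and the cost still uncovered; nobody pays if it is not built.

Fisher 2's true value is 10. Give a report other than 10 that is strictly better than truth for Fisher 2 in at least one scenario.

Suppose Fisher 1 reports 10 and Fisher 3 reports 13.
Report 10: project built, pays 10, utility 10 - 10 = 0.
Report 5: project built, pays 5, utility 10 - 5 = 5.
So reporting 5 beats truth here (5 > 0).

5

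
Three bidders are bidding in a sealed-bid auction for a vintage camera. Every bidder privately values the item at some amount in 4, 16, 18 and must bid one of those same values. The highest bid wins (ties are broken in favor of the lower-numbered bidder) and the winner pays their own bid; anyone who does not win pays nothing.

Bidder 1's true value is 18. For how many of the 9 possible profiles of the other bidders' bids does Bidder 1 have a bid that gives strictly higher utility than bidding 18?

4

Others bid (4, 4): truth gives 0; bid 4 gives 14 > 0. Violating.
Others bid (4, 16): truth gives 0; bid 16 gives 2 > 0. Violating.
Others bid (16, 4): truth gives 0; bid 16 gives 2 > 0. Violating.
Others bid (16, 16): truth gives 0; bid 16 gives 2 > 0. Violating.
Others bid (4, 18): truth gives 0; no alternative beats it.
Others bid (16, 18): truth gives 0; no alternative beats it.
(Checking all 9 profiles: 4 have a profitable deviation, 5 do not.)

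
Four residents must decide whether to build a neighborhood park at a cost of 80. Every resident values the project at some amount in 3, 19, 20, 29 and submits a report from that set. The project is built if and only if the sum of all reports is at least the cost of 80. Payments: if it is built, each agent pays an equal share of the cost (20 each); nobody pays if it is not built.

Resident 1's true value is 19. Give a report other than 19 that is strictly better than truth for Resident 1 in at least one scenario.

3

Suppose Resident 2 reports 3, Resident 3 reports 29 and Resident 4 reports 29.
Report 19: project built, pays 20, utility 19 - 20 = -1.
Report 3: project not built, utility 0.
So reporting 3 beats truth here (0 > -1).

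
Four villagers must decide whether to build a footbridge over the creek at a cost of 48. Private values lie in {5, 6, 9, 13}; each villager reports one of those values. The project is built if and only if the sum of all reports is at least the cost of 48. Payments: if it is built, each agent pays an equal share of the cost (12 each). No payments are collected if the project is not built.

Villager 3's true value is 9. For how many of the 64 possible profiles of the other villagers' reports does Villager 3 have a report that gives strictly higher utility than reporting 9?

1

Others report (13, 13, 13): truth gives -3; report 5 gives 0 > -3. Violating.
Others report (5, 5, 5): truth gives 0; no alternative beats it.
Others report (5, 5, 6): truth gives 0; no alternative beats it.
(Checking all 64 profiles: 1 has a profitable deviation, 63 do not.)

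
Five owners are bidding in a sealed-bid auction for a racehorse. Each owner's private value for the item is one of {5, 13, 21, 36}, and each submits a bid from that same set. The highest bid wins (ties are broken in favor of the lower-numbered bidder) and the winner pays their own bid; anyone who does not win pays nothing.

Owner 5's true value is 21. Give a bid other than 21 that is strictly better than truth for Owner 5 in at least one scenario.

13

Suppose Owner 1 bids 5, Owner 2 bids 5, Owner 3 bids 5 and Owner 4 bids 5.
Bid 21: wins, pays 21, utility 21 - 21 = 0.
Bid 13: wins, pays 13, utility 21 - 13 = 8.
So bidding 13 beats truth here (8 > 0).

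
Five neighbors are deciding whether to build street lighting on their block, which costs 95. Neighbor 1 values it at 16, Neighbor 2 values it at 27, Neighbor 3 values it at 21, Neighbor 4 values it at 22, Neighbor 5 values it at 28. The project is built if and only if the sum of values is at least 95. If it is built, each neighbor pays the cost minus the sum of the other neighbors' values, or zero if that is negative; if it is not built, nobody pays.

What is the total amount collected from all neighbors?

22

Total value 114 ≥ cost 95, so it is built.
Neighbor 1: others sum to 98; max(0, 95 - 98) = 0.
Neighbor 2: others sum to 87; max(0, 95 - 87) = 8.
Neighbor 3: others sum to 93; max(0, 95 - 93) = 2.
Neighbor 4: others sum to 92; max(0, 95 - 92) = 3.
Neighbor 5: others sum to 86; max(0, 95 - 86) = 9.
Total collected = 0 + 8 + 2 + 3 + 9 = 22.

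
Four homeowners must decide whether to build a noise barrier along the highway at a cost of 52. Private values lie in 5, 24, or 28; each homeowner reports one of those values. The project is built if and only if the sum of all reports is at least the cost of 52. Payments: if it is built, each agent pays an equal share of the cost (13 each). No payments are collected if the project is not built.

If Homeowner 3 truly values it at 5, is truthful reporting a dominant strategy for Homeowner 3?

Yes

Check each profile of the others' reports and compare truth against every alternative report.
Others report (5, 5, 24): truth gives 0, best alternative gives -8.
Others report (5, 5, 28): truth gives 0, best alternative gives -8.
Others report (5, 24, 5): truth gives 0, best alternative gives -8.
Others report (5, 28, 5): truth gives 0, best alternative gives -8.
Others report (24, 5, 5): truth gives 0, best alternative gives -8.
Others report (28, 5, 5): truth gives 0, best alternative gives -8.
(Remaining 21 profiles checked similarly; truth is weakly best in each.)
In every case the truthful report is at least as good as any alternative, so it is a dominant strategy.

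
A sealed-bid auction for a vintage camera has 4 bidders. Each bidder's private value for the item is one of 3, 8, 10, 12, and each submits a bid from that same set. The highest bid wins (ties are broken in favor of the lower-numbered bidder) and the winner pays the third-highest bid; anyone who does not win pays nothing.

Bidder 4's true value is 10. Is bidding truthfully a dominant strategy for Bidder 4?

No

Consider the case where Bidder 1 bids 3, Bidder 2 bids 3 and Bidder 3 bids 10.
Truthful bid 10: loses, pays 0, utility 0.
Bid 12 instead: wins, pays 3, utility 10 - 3 = 7.
Since 7 > 0, bidding 12 is strictly better here, so truthful bidding is not dominant.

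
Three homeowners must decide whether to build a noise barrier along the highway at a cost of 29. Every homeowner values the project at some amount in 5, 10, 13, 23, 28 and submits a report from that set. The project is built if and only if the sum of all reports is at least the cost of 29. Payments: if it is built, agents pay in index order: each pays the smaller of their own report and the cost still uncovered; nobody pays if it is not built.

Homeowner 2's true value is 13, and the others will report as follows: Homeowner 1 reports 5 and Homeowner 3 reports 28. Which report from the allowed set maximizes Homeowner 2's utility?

5

Report 5: project built, pays 5, utility 13 - 5 = 8.
Report 10: project built, pays 10, utility 13 - 10 = 3.
Report 13: project built, pays 13, utility 13 - 13 = 0.
Report 23: project built, pays 23, utility 13 - 23 = -10.
Report 28: project built, pays 24, utility 13 - 24 = -11.
The best choice is 5 with utility 8.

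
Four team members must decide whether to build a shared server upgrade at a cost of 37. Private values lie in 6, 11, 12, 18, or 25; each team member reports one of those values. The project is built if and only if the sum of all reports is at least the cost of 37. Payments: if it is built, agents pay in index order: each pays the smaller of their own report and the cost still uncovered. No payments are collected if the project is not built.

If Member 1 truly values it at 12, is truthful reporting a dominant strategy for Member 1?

No

Consider the case where Member 2 reports 6, Member 3 reports 6 and Member 4 reports 18.
Truthful report 12: project built, pays 12, utility 12 - 12 = 0.
Report 11 instead: project built, pays 11, utility 12 - 11 = 1.
Since 1 > 0, reporting 11 is strictly better here, so truthful reporting is not dominant.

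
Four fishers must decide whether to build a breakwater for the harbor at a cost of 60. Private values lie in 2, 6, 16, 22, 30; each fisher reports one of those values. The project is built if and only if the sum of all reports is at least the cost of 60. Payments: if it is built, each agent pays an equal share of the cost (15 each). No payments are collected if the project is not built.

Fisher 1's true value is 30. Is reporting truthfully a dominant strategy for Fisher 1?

Yes

Check each profile of the others' reports and compare truth against every alternative report.
Others report (2, 2, 30): truth gives 15, best alternative gives 0.
Others report (2, 6, 22): truth gives 15, best alternative gives 0.
Others report (2, 16, 16): truth gives 15, best alternative gives 0.
Others report (2, 22, 6): truth gives 15, best alternative gives 0.
Others report (2, 30, 2): truth gives 15, best alternative gives 0.
Others report (6, 2, 22): truth gives 15, best alternative gives 0.
(Remaining 119 profiles checked similarly; truth is weakly best in each.)
In every case the truthful report is at least as good as any alternative, so it is a dominant strategy.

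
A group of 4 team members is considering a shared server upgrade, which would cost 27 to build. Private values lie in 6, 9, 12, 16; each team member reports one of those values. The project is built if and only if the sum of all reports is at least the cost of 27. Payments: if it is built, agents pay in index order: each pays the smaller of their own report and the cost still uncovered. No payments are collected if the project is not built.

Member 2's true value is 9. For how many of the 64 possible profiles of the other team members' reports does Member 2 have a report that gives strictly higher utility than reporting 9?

Others report (6, 6, 9): truth gives 0; report 6 gives 3 > 0. Violating.
Others report (6, 6, 12): truth gives 0; report 6 gives 3 > 0. Violating.
Others report (6, 6, 16): truth gives 0; report 6 gives 3 > 0. Violating.
Others report (6, 9, 6): truth gives 0; report 6 gives 3 > 0. Violating.
Others report (6, 6, 6): truth gives 0; no alternative beats it.
(Checking all 64 profiles: 63 have a profitable deviation, 1 does not.)

63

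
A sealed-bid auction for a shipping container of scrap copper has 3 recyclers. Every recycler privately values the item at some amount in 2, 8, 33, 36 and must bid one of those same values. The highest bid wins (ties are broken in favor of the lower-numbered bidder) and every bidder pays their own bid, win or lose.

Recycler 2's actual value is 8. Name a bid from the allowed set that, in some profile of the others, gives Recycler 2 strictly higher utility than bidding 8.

2

Suppose Recycler 1 bids 2 and Recycler 3 bids 33.
Bid 8: loses but pays 8, utility -8.
Bid 2: loses but pays 2, utility -2.
So bidding 2 beats truth here (-2 > -8).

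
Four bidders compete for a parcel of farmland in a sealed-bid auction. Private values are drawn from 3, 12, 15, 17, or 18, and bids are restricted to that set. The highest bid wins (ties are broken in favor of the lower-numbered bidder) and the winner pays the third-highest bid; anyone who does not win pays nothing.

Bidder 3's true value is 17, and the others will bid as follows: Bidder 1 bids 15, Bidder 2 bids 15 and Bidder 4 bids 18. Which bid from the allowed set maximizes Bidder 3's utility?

18

Bid 3: loses, pays 0, utility 0.
Bid 12: loses, pays 0, utility 0.
Bid 15: loses, pays 0, utility 0.
Bid 17: loses, pays 0, utility 0.
Bid 18: wins, pays 15, utility 17 - 15 = 2.
The best choice is 18 with utility 2.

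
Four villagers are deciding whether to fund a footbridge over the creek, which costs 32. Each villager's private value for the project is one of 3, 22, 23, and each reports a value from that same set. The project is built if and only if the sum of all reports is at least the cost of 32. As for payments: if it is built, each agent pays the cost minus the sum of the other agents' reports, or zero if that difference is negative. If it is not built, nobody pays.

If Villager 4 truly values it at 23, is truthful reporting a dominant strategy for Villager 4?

Yes

Check each profile of the others' reports and compare truth against every alternative report.
Others report (3, 22, 22): truth gives 23, best alternative gives 23.
Others report (3, 22, 23): truth gives 23, best alternative gives 23.
Others report (3, 23, 22): truth gives 23, best alternative gives 23.
Others report (3, 23, 23): truth gives 23, best alternative gives 23.
Others report (22, 3, 22): truth gives 23, best alternative gives 23.
Others report (22, 3, 23): truth gives 23, best alternative gives 23.
(Remaining 21 profiles checked similarly; truth is weakly best in each.)
In every case the truthful report is at least as good as any alternative, so it is a dominant strategy.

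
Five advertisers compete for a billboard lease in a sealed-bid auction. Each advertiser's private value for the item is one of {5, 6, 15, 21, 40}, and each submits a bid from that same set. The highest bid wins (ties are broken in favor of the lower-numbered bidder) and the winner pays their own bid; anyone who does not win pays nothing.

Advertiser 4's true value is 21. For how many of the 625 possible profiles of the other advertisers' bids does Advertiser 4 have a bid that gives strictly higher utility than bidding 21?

24

Others bid (5, 5, 5, 5): truth gives 0; bid 6 gives 15 > 0. Violating.
Others bid (5, 5, 5, 6): truth gives 0; bid 6 gives 15 > 0. Violating.
Others bid (5, 5, 5, 15): truth gives 0; bid 15 gives 6 > 0. Violating.
Others bid (5, 5, 6, 5): truth gives 0; bid 15 gives 6 > 0. Violating.
Others bid (5, 5, 5, 21): truth gives 0; no alternative beats it.
Others bid (5, 5, 5, 40): truth gives 0; no alternative beats it.
(Checking all 625 profiles: 24 have a profitable deviation, 601 do not.)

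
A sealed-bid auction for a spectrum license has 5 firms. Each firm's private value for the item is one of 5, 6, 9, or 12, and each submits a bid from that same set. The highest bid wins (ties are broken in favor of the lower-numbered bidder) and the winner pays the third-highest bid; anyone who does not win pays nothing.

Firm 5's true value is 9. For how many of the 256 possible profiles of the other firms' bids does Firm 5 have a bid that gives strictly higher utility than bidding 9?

32

Others bid (5, 5, 5, 9): truth gives 0; bid 12 gives 4 > 0. Violating.
Others bid (5, 5, 6, 9): truth gives 0; bid 12 gives 3 > 0. Violating.
Others bid (5, 5, 9, 5): truth gives 0; bid 12 gives 4 > 0. Violating.
Others bid (5, 5, 9, 6): truth gives 0; bid 12 gives 3 > 0. Violating.
Others bid (5, 5, 5, 5): truth gives 4; no alternative beats it.
Others bid (5, 5, 5, 6): truth gives 4; no alternative beats it.
(Checking all 256 profiles: 32 have a profitable deviation, 224 do not.)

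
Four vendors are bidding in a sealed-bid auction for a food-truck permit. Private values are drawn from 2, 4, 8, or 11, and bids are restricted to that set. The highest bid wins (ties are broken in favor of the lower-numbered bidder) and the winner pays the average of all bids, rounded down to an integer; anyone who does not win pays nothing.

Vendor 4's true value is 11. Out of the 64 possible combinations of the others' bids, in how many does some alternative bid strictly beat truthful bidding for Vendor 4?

4

Others bid (2, 2, 2): truth gives 7; bid 4 gives 9 > 7. Violating.
Others bid (2, 4, 4): truth gives 6; bid 8 gives 7 > 6. Violating.
Others bid (4, 2, 4): truth gives 6; bid 8 gives 7 > 6. Violating.
Others bid (4, 4, 2): truth gives 6; bid 8 gives 7 > 6. Violating.
Others bid (2, 2, 4): truth gives 7; no alternative beats it.
Others bid (2, 2, 8): truth gives 6; no alternative beats it.
(Checking all 64 profiles: 4 have a profitable deviation, 60 do not.)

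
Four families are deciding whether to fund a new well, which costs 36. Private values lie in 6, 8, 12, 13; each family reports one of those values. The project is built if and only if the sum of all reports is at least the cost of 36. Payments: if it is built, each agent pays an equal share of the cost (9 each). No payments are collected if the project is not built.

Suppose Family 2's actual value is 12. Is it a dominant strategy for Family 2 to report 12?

Check each profile of the others' reports and compare truth against every alternative report.
Others report (6, 6, 12): truth gives 3, best alternative gives 3.
Others report (6, 6, 13): truth gives 3, best alternative gives 3.
Others report (6, 8, 12): truth gives 3, best alternative gives 3.
Others report (6, 8, 13): truth gives 3, best alternative gives 3.
Others report (6, 12, 6): truth gives 3, best alternative gives 3.
Others report (6, 12, 8): truth gives 3, best alternative gives 3.
(Remaining 58 profiles checked similarly; truth is weakly best in each.)
In every case the truthful report is at least as good as any alternative, so it is a dominant strategy.

Yes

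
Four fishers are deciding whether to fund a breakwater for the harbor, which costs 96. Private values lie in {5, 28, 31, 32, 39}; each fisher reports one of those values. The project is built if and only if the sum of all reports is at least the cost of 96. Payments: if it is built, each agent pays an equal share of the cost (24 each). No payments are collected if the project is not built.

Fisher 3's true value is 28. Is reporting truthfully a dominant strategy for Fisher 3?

Consider the case where Fisher 1 reports 5, Fisher 2 reports 28 and Fisher 4 reports 28.
Truthful report 28: project not built, utility 0.
Report 39 instead: project built, pays 24, utility 28 - 24 = 4.
Since 4 > 0, reporting 39 is strictly better here, so truthful reporting is not dominant.

No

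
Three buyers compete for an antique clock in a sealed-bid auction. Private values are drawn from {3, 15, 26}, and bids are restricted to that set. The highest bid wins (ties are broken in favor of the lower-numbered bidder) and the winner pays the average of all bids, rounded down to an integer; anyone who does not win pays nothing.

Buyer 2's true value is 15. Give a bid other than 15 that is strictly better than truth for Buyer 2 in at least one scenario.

Suppose Buyer 1 bids 15 and Buyer 3 bids 3.
Bid 15: loses, pays 0, utility 0.
Bid 26: wins, pays 14, utility 15 - 14 = 1.
So bidding 26 beats truth here (1 > 0).

26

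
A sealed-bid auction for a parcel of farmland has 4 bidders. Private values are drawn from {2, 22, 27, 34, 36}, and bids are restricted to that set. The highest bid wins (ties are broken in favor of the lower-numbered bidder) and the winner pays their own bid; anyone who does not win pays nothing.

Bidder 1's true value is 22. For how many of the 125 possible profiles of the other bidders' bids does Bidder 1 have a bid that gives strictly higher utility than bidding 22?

Others bid (2, 2, 2): truth gives 0; bid 2 gives 20 > 0. Violating.
Others bid (2, 2, 22): truth gives 0; no alternative beats it.
Others bid (2, 2, 27): truth gives 0; no alternative beats it.
(Checking all 125 profiles: 1 has a profitable deviation, 124 do not.)

1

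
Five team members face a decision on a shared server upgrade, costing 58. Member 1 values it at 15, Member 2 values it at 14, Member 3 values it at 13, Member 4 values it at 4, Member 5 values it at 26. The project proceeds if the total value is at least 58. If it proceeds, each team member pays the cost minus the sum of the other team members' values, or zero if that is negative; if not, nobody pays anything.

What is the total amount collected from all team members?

13

Total value 72 ≥ cost 58, so it is built.
Member 1: others sum to 57; max(0, 58 - 57) = 1.
Member 2: others sum to 58; max(0, 58 - 58) = 0.
Member 3: others sum to 59; max(0, 58 - 59) = 0.
Member 4: others sum to 68; max(0, 58 - 68) = 0.
Member 5: others sum to 46; max(0, 58 - 46) = 12.
Total collected = 1 + 0 + 0 + 0 + 12 = 13.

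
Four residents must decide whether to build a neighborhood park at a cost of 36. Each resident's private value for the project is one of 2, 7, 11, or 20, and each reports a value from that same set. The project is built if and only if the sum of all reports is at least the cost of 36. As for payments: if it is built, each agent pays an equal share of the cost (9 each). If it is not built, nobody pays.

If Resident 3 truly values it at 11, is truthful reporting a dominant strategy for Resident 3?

No

Consider the case where Resident 1 reports 2, Resident 2 reports 2 and Resident 4 reports 20.
Truthful report 11: project not built, utility 0.
Report 20 instead: project built, pays 9, utility 11 - 9 = 2.
Since 2 > 0, reporting 20 is strictly better here, so truthful reporting is not dominant.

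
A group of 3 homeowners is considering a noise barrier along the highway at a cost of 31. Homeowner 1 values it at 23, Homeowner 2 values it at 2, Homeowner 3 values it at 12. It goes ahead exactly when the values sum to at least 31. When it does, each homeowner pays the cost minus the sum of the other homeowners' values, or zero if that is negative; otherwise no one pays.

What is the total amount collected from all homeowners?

23

Total value 37 ≥ cost 31, so it is built.
Homeowner 1: others sum to 14; max(0, 31 - 14) = 17.
Homeowner 2: others sum to 35; max(0, 31 - 35) = 0.
Homeowner 3: others sum to 25; max(0, 31 - 25) = 6.
Total collected = 17 + 0 + 6 = 23.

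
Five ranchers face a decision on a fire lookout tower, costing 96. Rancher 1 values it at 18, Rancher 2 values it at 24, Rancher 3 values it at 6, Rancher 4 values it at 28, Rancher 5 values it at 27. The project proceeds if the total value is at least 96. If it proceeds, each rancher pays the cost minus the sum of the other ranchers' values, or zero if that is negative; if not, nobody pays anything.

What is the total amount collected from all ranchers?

69

Total value 103 ≥ cost 96, so it is built.
Rancher 1: others sum to 85; max(0, 96 - 85) = 11.
Rancher 2: others sum to 79; max(0, 96 - 79) = 17.
Rancher 3: others sum to 97; max(0, 96 - 97) = 0.
Rancher 4: others sum to 75; max(0, 96 - 75) = 21.
Rancher 5: others sum to 76; max(0, 96 - 76) = 20.
Total collected = 11 + 17 + 0 + 21 + 20 = 69.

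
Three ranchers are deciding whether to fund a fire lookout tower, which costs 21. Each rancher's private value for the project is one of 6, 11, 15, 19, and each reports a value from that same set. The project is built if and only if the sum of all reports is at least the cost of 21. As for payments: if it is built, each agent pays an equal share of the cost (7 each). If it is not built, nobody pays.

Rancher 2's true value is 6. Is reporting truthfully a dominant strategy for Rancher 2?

Check each profile of the others' reports and compare truth against every alternative report.
Others report (6, 6): truth gives 0, best alternative gives -1.
Others report (6, 11): truth gives -1, best alternative gives -1.
Others report (6, 15): truth gives -1, best alternative gives -1.
Others report (6, 19): truth gives -1, best alternative gives -1.
Others report (11, 6): truth gives -1, best alternative gives -1.
Others report (11, 11): truth gives -1, best alternative gives -1.
(Remaining 10 profiles checked similarly; truth is weakly best in each.)
In every case the truthful report is at least as good as any alternative, so it is a dominant strategy.

Yes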